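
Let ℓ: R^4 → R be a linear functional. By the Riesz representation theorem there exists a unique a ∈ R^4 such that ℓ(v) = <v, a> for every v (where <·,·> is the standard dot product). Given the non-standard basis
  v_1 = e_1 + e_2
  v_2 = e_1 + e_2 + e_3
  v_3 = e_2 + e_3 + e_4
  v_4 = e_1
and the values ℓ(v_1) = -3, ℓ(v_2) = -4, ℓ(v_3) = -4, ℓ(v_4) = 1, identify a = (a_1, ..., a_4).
a = (1, -4, -1, 1)

Write a = (a_1, ..., a_4) in the standard basis. For each basis vector v_i, ℓ(v_i) = <v_i, a> is a linear equation in the a_j's. Collect the n equations into a matrix system V a = ℓ, where row i of V is v_i (expressed in the standard basis). Since V is invertible (lower-triangular with 1s on the diagonal, up to permutation), solve by back-substitution:
  V =
[[1, 1, 0, 0],
 [1, 1, 1, 0],
 [0, 1, 1, 1],
 [1, 0, 0, 0]]
  V a = (-3, -4, -4, 1)
Solving gives a = (1, -4, -1, 1).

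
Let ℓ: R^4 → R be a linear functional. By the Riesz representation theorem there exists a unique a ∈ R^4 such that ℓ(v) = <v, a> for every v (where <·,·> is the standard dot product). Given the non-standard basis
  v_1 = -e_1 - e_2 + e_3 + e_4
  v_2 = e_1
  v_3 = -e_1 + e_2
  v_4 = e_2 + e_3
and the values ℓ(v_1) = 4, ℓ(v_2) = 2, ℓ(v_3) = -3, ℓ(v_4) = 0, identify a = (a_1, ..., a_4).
a = (2, -1, 1, 4)

Write a = (a_1, ..., a_4) in the standard basis. For each basis vector v_i, ℓ(v_i) = <v_i, a> is a linear equation in the a_j's. Collect the n equations into a matrix system V a = ℓ, where row i of V is v_i (expressed in the standard basis). Since V is invertible (lower-triangular with 1s on the diagonal, up to permutation), solve by back-substitution:
  V =
[[-1, -1, 1, 1],
 [1, 0, 0, 0],
 [-1, 1, 0, 0],
 [0, 1, 1, 0]]
  V a = (4, 2, -3, 0)
Solving gives a = (2, -1, 1, 4).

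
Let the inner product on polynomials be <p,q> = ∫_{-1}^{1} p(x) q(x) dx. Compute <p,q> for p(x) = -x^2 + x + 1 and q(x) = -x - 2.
<p,q> = -10/3

Expand the product: p(x)·q(x) = x^3 + x^2 - 3*x - 2.
∫_{-1}^{1} of each monomial x^k gives [2/(k+1) if k even, 0 if k odd]. Integrating term-by-term (or equivalently evaluating the antiderivative F(x) = x^4/4 + x^3/3 - 3*x^2/2 - 2*x at the endpoints):
  F(1) − F(−1) = -35/12 − (5/12) = -10/3.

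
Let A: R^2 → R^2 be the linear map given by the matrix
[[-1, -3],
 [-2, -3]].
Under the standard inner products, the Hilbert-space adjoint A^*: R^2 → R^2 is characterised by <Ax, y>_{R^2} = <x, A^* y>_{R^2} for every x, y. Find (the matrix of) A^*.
A^* = A^T =
[[-1, -2],
 [-3, -3]]

For real matrices with standard dot products, the defining identity <Ax, y> = <x, A^* y> gives (Ax)^T y = x^T (A^*) y, i.e. x^T A^T y = x^T (A^*) y. Since this holds for all x, y, we must have A^* = A^T. Therefore
A^* =
[[-1, -2],
 [-3, -3]].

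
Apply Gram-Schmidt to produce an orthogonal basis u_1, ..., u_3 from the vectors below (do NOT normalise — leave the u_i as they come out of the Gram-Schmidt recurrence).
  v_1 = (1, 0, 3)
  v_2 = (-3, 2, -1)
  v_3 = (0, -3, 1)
Orthogonal basis:
  u_1 = (1, 0, 3)
  u_2 = (-12/5, 2, 4/5)
  u_3 = (-3/2, -2, 1/2)

Apply the Gram-Schmidt recurrence
  u_1 = v_1
  u_i = v_i − Σ_{j<i} ((v_i · u_j) / (u_j · u_j)) · u_j.

Step by step this gives:
  u_1 = (1, 0, 3)
  u_2 = (-12/5, 2, 4/5)
  u_3 = (-3/2, -2, 1/2)

Orthogonality check:
  u_2 · u_1 = 0 (should be 0)
  u_3 · u_1 = 0 (should be 0)
  u_3 · u_2 = 0 (should be 0)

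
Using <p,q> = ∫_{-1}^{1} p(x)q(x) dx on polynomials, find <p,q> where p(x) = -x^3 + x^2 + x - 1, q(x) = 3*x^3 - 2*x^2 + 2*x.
<p,q> = 148/105

Expand the product: p(x)·q(x) = -3*x^6 + 5*x^5 - x^4 - 3*x^3 + 4*x^2 - 2*x.
∫_{-1}^{1} of each monomial x^k gives [2/(k+1) if k even, 0 if k odd]. Integrating term-by-term (or equivalently evaluating the antiderivative F(x) = -3*x^7/7 + 5*x^6/6 - x^5/5 - 3*x^4/4 + 4*x^3/3 - x^2 at the endpoints):
  F(1) − F(−1) = -89/420 − (-227/140) = 148/105.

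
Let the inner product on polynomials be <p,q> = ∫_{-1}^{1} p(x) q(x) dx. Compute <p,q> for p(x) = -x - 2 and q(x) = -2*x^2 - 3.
<p,q> = 44/3

Expand the product: p(x)·q(x) = 2*x^3 + 4*x^2 + 3*x + 6.
∫_{-1}^{1} of each monomial x^k gives [2/(k+1) if k even, 0 if k odd]. Integrating term-by-term (or equivalently evaluating the antiderivative F(x) = x^4/2 + 4*x^3/3 + 3*x^2/2 + 6*x at the endpoints):
  F(1) − F(−1) = 28/3 − (-16/3) = 44/3.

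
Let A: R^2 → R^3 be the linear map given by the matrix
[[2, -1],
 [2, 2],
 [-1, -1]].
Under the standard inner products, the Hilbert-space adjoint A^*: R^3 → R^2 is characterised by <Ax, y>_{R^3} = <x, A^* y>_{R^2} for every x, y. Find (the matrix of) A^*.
A^* = A^T =
[[2, 2, -1],
 [-1, 2, -1]]

For real matrices with standard dot products, the defining identity <Ax, y> = <x, A^* y> gives (Ax)^T y = x^T (A^*) y, i.e. x^T A^T y = x^T (A^*) y. Since this holds for all x, y, we must have A^* = A^T. Therefore
A^* =
[[2, 2, -1],
 [-1, 2, -1]].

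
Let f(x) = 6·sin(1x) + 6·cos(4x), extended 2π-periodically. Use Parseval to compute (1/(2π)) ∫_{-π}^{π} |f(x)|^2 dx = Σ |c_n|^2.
Σ |c_n|^2 = 36

Expand |f|^2 and use orthogonality of {sin(nx), cos(mx)} on [-π, π]:
  ∫_{-π}^{π} sin(nx)^2 dx = π, ∫ cos(mx)^2 dx = π, and cross terms integrate to 0.
So ∫_{-π}^{π} f(x)^2 dx = 6^2 · π + 6^2 · π = (36 + 36)π.
Divide by 2π: (36 + 36)/2 = 36.
By Parseval, this equals Σ |c_n|^2.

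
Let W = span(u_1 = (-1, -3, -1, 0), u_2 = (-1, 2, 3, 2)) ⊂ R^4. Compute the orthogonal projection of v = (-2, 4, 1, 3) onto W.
proj_W(v) = (-75/134, 190/67, 409/134, 121/67)

Set up U = [u_1 | ... | u_2] ∈ R^(4×2). The projector onto W = col(U) is P = U (U^T U)^(-1) U^T.
Compute U^T U =
  [11, -8]
  [-8, 18],
and U^T v = (-11, 19).
Solve U^T U · c = U^T v for the coefficients: c = (-23/67, 121/134). The projection is proj_W(v) = U c.
Check: (v - proj_W(v)) · u_1 = 0  (should be 0).
Check: (v - proj_W(v)) · u_2 = 0  (should be 0).
Result: proj_W(v) = (-75/134, 190/67, 409/134, 121/67).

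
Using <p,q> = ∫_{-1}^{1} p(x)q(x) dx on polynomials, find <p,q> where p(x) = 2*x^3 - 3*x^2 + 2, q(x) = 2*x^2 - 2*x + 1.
<p,q> = 2/3

Expand the product: p(x)·q(x) = 4*x^5 - 10*x^4 + 8*x^3 + x^2 - 4*x + 2.
∫_{-1}^{1} of each monomial x^k gives [2/(k+1) if k even, 0 if k odd]. Integrating term-by-term (or equivalently evaluating the antiderivative F(x) = 2*x^6/3 - 2*x^5 + 2*x^4 + x^3/3 - 2*x^2 + 2*x at the endpoints):
  F(1) − F(−1) = 1 − (1/3) = 2/3.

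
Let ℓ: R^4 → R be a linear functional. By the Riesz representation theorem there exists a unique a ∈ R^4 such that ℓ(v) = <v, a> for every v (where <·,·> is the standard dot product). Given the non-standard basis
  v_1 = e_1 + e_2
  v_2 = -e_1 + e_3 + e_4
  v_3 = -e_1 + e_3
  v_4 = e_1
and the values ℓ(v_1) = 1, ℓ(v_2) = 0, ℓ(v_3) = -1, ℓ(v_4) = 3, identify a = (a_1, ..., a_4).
a = (3, -2, 2, 1)

Write a = (a_1, ..., a_4) in the standard basis. For each basis vector v_i, ℓ(v_i) = <v_i, a> is a linear equation in the a_j's. Collect the n equations into a matrix system V a = ℓ, where row i of V is v_i (expressed in the standard basis). Since V is invertible (lower-triangular with 1s on the diagonal, up to permutation), solve by back-substitution:
  V =
[[1, 1, 0, 0],
 [-1, 0, 1, 1],
 [-1, 0, 1, 0],
 [1, 0, 0, 0]]
  V a = (1, 0, -1, 3)
Solving gives a = (3, -2, 2, 1).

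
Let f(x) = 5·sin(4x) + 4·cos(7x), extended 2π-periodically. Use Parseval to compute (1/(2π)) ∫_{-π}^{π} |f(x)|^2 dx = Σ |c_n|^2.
Σ |c_n|^2 = 41/2

Expand |f|^2 and use orthogonality of {sin(nx), cos(mx)} on [-π, π]:
  ∫_{-π}^{π} sin(nx)^2 dx = π, ∫ cos(mx)^2 dx = π, and cross terms integrate to 0.
So ∫_{-π}^{π} f(x)^2 dx = 5^2 · π + 4^2 · π = (25 + 16)π.
Divide by 2π: (25 + 16)/2 = 41/2.
By Parseval, this equals Σ |c_n|^2.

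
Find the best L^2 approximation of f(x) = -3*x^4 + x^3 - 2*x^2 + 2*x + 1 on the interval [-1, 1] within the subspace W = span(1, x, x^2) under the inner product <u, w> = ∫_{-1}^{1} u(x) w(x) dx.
g(x) = -32*x^2/7 + 13*x/5 + 44/35

The best approximation g ∈ W is the orthogonal projection of f onto W. Writing g = a_0 + a_1 x + a_2 x^2, the coefficients solve the normal equations G · a = b where
  G_{ij} = <φ_i, φ_j> and b_i = <f, φ_i>, with φ_0 = 1, φ_1 = x, φ_2 = x^2.
G =
  [2, 0, 2/3]
  [0, 2/3, 0]
  [2/3, 0, 2/5],
b = (-8/15, 26/15, -104/105).
Solving gives a_0 = 44/35, a_1 = 13/5, a_2 = -32/7, so
  g(x) = -32*x^2/7 + 13*x/5 + 44/35.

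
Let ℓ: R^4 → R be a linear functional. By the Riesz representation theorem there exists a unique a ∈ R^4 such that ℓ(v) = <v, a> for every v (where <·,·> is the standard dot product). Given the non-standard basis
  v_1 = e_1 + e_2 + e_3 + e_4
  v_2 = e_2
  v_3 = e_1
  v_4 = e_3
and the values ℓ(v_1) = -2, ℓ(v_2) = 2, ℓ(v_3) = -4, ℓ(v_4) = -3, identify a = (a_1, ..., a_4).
a = (-4, 2, -3, 3)

Write a = (a_1, ..., a_4) in the standard basis. For each basis vector v_i, ℓ(v_i) = <v_i, a> is a linear equation in the a_j's. Collect the n equations into a matrix system V a = ℓ, where row i of V is v_i (expressed in the standard basis). Since V is invertible (lower-triangular with 1s on the diagonal, up to permutation), solve by back-substitution:
  V =
[[1, 1, 1, 1],
 [0, 1, 0, 0],
 [1, 0, 0, 0],
 [0, 0, 1, 0]]
  V a = (-2, 2, -4, -3)
Solving gives a = (-4, 2, -3, 3).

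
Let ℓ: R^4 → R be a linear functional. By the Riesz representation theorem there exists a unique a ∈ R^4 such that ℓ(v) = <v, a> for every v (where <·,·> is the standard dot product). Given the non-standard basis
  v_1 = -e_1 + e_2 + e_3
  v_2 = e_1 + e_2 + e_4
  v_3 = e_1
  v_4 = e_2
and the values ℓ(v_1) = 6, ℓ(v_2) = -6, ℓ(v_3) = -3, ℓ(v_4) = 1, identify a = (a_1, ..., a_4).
a = (-3, 1, 2, -4)

Write a = (a_1, ..., a_4) in the standard basis. For each basis vector v_i, ℓ(v_i) = <v_i, a> is a linear equation in the a_j's. Collect the n equations into a matrix system V a = ℓ, where row i of V is v_i (expressed in the standard basis). Since V is invertible (lower-triangular with 1s on the diagonal, up to permutation), solve by back-substitution:
  V =
[[-1, 1, 1, 0],
 [1, 1, 0, 1],
 [1, 0, 0, 0],
 [0, 1, 0, 0]]
  V a = (6, -6, -3, 1)
Solving gives a = (-3, 1, 2, -4).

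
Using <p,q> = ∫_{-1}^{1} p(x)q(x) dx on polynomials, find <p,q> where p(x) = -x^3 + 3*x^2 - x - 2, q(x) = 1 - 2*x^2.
<p,q> = -26/15

Expand the product: p(x)·q(x) = 2*x^5 - 6*x^4 + x^3 + 7*x^2 - x - 2.
∫_{-1}^{1} of each monomial x^k gives [2/(k+1) if k even, 0 if k odd]. Integrating term-by-term (or equivalently evaluating the antiderivative F(x) = x^6/3 - 6*x^5/5 + x^4/4 + 7*x^3/3 - x^2/2 - 2*x at the endpoints):
  F(1) − F(−1) = -47/60 − (19/20) = -26/15.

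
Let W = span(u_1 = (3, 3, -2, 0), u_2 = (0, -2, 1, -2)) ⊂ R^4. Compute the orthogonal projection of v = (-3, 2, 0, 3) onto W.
proj_W(v) = (-321/134, 167/134, -15/67, 244/67)

Set up U = [u_1 | ... | u_2] ∈ R^(4×2). The projector onto W = col(U) is P = U (U^T U)^(-1) U^T.
Compute U^T U =
  [22, -8]
  [-8, 9],
and U^T v = (-3, -10).
Solve U^T U · c = U^T v for the coefficients: c = (-107/134, -122/67). The projection is proj_W(v) = U c.
Check: (v - proj_W(v)) · u_1 = 0  (should be 0).
Check: (v - proj_W(v)) · u_2 = 0  (should be 0).
Result: proj_W(v) = (-321/134, 167/134, -15/67, 244/67).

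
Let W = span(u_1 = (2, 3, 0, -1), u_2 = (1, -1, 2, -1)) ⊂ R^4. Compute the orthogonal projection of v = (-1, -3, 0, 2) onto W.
proj_W(v) = (-13/7, -39/14, 0, 13/14)

Set up U = [u_1 | ... | u_2] ∈ R^(4×2). The projector onto W = col(U) is P = U (U^T U)^(-1) U^T.
Compute U^T U =
  [14, 0]
  [0, 7],
and U^T v = (-13, 0).
Solve U^T U · c = U^T v for the coefficients: c = (-13/14, 0). The projection is proj_W(v) = U c.
Check: (v - proj_W(v)) · u_1 = 0  (should be 0).
Check: (v - proj_W(v)) · u_2 = 0  (should be 0).
Result: proj_W(v) = (-13/7, -39/14, 0, 13/14).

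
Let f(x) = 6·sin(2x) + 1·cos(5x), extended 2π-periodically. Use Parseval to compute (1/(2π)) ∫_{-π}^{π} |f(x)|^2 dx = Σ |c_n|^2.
Σ |c_n|^2 = 37/2

Expand |f|^2 and use orthogonality of {sin(nx), cos(mx)} on [-π, π]:
  ∫_{-π}^{π} sin(nx)^2 dx = π, ∫ cos(mx)^2 dx = π, and cross terms integrate to 0.
So ∫_{-π}^{π} f(x)^2 dx = 6^2 · π + 1^2 · π = (36 + 1)π.
Divide by 2π: (36 + 1)/2 = 37/2.
By Parseval, this equals Σ |c_n|^2.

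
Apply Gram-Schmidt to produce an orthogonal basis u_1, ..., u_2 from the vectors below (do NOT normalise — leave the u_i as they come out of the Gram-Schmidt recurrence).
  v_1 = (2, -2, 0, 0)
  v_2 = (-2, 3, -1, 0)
Orthogonal basis:
  u_1 = (2, -2, 0, 0)
  u_2 = (1/2, 1/2, -1, 0)

Apply the Gram-Schmidt recurrence
  u_1 = v_1
  u_i = v_i − Σ_{j<i} ((v_i · u_j) / (u_j · u_j)) · u_j.

Step by step this gives:
  u_1 = (2, -2, 0, 0)
  u_2 = (1/2, 1/2, -1, 0)

Orthogonality check:
  u_2 · u_1 = 0 (should be 0)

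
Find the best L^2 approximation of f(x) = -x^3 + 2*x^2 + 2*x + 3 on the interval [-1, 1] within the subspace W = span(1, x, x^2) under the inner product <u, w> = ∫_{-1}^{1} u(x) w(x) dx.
g(x) = 2*x^2 + 7*x/5 + 3

The best approximation g ∈ W is the orthogonal projection of f onto W. Writing g = a_0 + a_1 x + a_2 x^2, the coefficients solve the normal equations G · a = b where
  G_{ij} = <φ_i, φ_j> and b_i = <f, φ_i>, with φ_0 = 1, φ_1 = x, φ_2 = x^2.
G =
  [2, 0, 2/3]
  [0, 2/3, 0]
  [2/3, 0, 2/5],
b = (22/3, 14/15, 14/5).
Solving gives a_0 = 3, a_1 = 7/5, a_2 = 2, so
  g(x) = 2*x^2 + 7*x/5 + 3.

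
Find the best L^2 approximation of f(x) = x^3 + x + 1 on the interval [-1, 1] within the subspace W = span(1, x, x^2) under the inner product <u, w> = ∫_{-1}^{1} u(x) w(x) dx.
g(x) = 8*x/5 + 1

The best approximation g ∈ W is the orthogonal projection of f onto W. Writing g = a_0 + a_1 x + a_2 x^2, the coefficients solve the normal equations G · a = b where
  G_{ij} = <φ_i, φ_j> and b_i = <f, φ_i>, with φ_0 = 1, φ_1 = x, φ_2 = x^2.
G =
  [2, 0, 2/3]
  [0, 2/3, 0]
  [2/3, 0, 2/5],
b = (2, 16/15, 2/3).
Solving gives a_0 = 1, a_1 = 8/5, a_2 = 0, so
  g(x) = 8*x/5 + 1.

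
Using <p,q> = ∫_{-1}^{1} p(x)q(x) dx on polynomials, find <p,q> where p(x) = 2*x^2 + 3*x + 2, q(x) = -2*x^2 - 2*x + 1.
<p,q> = -44/15

Expand the product: p(x)·q(x) = -4*x^4 - 10*x^3 - 8*x^2 - x + 2.
∫_{-1}^{1} of each monomial x^k gives [2/(k+1) if k even, 0 if k odd]. Integrating term-by-term (or equivalently evaluating the antiderivative F(x) = -4*x^5/5 - 5*x^4/2 - 8*x^3/3 - x^2/2 + 2*x at the endpoints):
  F(1) − F(−1) = -67/15 − (-23/15) = -44/15.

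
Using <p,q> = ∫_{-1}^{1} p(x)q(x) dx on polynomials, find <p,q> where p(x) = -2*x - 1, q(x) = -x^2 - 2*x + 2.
<p,q> = -2/3

Expand the product: p(x)·q(x) = 2*x^3 + 5*x^2 - 2*x - 2.
∫_{-1}^{1} of each monomial x^k gives [2/(k+1) if k even, 0 if k odd]. Integrating term-by-term (or equivalently evaluating the antiderivative F(x) = x^4/2 + 5*x^3/3 - x^2 - 2*x at the endpoints):
  F(1) − F(−1) = -5/6 − (-1/6) = -2/3.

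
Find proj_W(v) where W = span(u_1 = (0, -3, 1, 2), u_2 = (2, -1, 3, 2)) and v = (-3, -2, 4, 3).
proj_W(v) = (9/19, -60/19, 32/19, 46/19)

Set up U = [u_1 | ... | u_2] ∈ R^(4×2). The projector onto W = col(U) is P = U (U^T U)^(-1) U^T.
Compute U^T U =
  [14, 10]
  [10, 18],
and U^T v = (16, 14).
Solve U^T U · c = U^T v for the coefficients: c = (37/38, 9/38). The projection is proj_W(v) = U c.
Check: (v - proj_W(v)) · u_1 = 0  (should be 0).
Check: (v - proj_W(v)) · u_2 = 0  (should be 0).
Result: proj_W(v) = (9/19, -60/19, 32/19, 46/19).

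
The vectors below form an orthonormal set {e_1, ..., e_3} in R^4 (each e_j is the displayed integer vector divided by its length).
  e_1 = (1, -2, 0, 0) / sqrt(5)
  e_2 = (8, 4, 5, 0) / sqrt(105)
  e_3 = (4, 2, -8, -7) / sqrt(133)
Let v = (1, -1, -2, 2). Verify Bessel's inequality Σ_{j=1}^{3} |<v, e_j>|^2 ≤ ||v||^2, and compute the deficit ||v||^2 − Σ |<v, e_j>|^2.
Σ |<v, e_j>|^2 = 43/19; ||v||^2 = 10; deficit = 147/19

Write each e_j = u_j / sqrt(<u_j, u_j>) where u_j is the displayed integer vector. Then <v, e_j> = <v, u_j> / sqrt(<u_j, u_j>), so |<v, e_j>|^2 = <v, u_j>^2 / <u_j, u_j>.
Coefficients: <v, e_1> = 3/sqrt(5), <v, e_2> = -6/sqrt(105), <v, e_3> = 4/sqrt(133).
Square and sum: Σ |<v, e_j>|^2 = 43/19.
Compute ||v||^2 = v·v = 10.
Deficit = 10 − 43/19 = 147/19 ≥ 0, confirming Bessel's inequality. (The deficit equals ||v − Σ <v,e_j> e_j||^2, the squared distance from v to span{e_j}.)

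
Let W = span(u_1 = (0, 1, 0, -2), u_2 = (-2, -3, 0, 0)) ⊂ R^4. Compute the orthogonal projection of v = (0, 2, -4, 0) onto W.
proj_W(v) = (6/7, 10/7, 0, -2/7)

Set up U = [u_1 | ... | u_2] ∈ R^(4×2). The projector onto W = col(U) is P = U (U^T U)^(-1) U^T.
Compute U^T U =
  [5, -3]
  [-3, 13],
and U^T v = (2, -6).
Solve U^T U · c = U^T v for the coefficients: c = (1/7, -3/7). The projection is proj_W(v) = U c.
Check: (v - proj_W(v)) · u_1 = 0  (should be 0).
Check: (v - proj_W(v)) · u_2 = 0  (should be 0).
Result: proj_W(v) = (6/7, 10/7, 0, -2/7).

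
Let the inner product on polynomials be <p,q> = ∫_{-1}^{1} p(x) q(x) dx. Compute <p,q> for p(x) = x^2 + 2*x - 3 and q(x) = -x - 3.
<p,q> = 44/3

Expand the product: p(x)·q(x) = -x^3 - 5*x^2 - 3*x + 9.
∫_{-1}^{1} of each monomial x^k gives [2/(k+1) if k even, 0 if k odd]. Integrating term-by-term (or equivalently evaluating the antiderivative F(x) = -x^4/4 - 5*x^3/3 - 3*x^2/2 + 9*x at the endpoints):
  F(1) − F(−1) = 67/12 − (-109/12) = 44/3.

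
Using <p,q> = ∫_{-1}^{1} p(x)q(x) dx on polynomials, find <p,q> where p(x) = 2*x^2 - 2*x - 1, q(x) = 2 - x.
<p,q> = 0

Expand the product: p(x)·q(x) = -2*x^3 + 6*x^2 - 3*x - 2.
∫_{-1}^{1} of each monomial x^k gives [2/(k+1) if k even, 0 if k odd]. Integrating term-by-term (or equivalently evaluating the antiderivative F(x) = -x^4/2 + 2*x^3 - 3*x^2/2 - 2*x at the endpoints):
  F(1) − F(−1) = -2 − (-2) = 0.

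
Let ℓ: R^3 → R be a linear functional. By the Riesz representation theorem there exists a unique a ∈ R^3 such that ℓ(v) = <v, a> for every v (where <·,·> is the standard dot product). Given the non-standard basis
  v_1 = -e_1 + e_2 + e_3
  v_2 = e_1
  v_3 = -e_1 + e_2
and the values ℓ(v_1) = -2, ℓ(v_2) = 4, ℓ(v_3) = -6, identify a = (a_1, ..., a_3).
a = (4, -2, 4)

Write a = (a_1, ..., a_3) in the standard basis. For each basis vector v_i, ℓ(v_i) = <v_i, a> is a linear equation in the a_j's. Collect the n equations into a matrix system V a = ℓ, where row i of V is v_i (expressed in the standard basis). Since V is invertible (lower-triangular with 1s on the diagonal, up to permutation), solve by back-substitution:
  V =
[[-1, 1, 1],
 [1, 0, 0],
 [-1, 1, 0]]
  V a = (-2, 4, -6)
Solving gives a = (4, -2, 4).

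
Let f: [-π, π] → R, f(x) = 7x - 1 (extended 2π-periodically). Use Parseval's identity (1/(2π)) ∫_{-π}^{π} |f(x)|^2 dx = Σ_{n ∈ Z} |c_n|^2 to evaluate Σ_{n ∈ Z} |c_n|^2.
Σ |c_n|^2 = 49π^2/3 + 1

Expand and integrate term by term over [-π, π]:
  ∫ (7x)^2 dx = 49·(2π^3/3); ∫ 2·7·(-1)·x dx = 0 (odd integrand); ∫ (-1)^2 dx = 1·2π.
So (1/(2π)) ∫_{-π}^{π} (7x - 1)^2 dx = 49π^2/3 + 1 = 49π^2/3 + 1.
Parseval ⇒ Σ |c_n|^2 = 49π^2/3 + 1.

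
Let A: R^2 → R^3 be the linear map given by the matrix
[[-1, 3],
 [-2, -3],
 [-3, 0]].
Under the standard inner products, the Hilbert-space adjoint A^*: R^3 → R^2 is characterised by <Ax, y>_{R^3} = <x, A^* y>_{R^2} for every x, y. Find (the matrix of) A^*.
A^* = A^T =
[[-1, -2, -3],
 [3, -3, 0]]

For real matrices with standard dot products, the defining identity <Ax, y> = <x, A^* y> gives (Ax)^T y = x^T (A^*) y, i.e. x^T A^T y = x^T (A^*) y. Since this holds for all x, y, we must have A^* = A^T. Therefore
A^* =
[[-1, -2, -3],
 [3, -3, 0]].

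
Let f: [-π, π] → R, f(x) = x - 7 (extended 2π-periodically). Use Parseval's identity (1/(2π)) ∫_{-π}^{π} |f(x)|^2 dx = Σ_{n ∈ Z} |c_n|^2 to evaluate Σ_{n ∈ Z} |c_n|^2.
Σ |c_n|^2 = π^2/3 + 49

Expand and integrate term by term over [-π, π]:
  ∫ (x)^2 dx = 1·(2π^3/3); ∫ 2·1·(-7)·x dx = 0 (odd integrand); ∫ (-7)^2 dx = 49·2π.
So (1/(2π)) ∫_{-π}^{π} (x - 7)^2 dx = 1π^2/3 + 49 = π^2/3 + 49.
Parseval ⇒ Σ |c_n|^2 = π^2/3 + 49.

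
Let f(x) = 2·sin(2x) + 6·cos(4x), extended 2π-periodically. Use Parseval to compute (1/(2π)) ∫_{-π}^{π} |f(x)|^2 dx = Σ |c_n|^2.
Σ |c_n|^2 = 20

Expand |f|^2 and use orthogonality of {sin(nx), cos(mx)} on [-π, π]:
  ∫_{-π}^{π} sin(nx)^2 dx = π, ∫ cos(mx)^2 dx = π, and cross terms integrate to 0.
So ∫_{-π}^{π} f(x)^2 dx = 2^2 · π + 6^2 · π = (4 + 36)π.
Divide by 2π: (4 + 36)/2 = 20.
By Parseval, this equals Σ |c_n|^2.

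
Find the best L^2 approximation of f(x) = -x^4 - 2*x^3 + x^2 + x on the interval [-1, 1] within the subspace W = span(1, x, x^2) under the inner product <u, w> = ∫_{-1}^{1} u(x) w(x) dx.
g(x) = x^2/7 - x/5 + 3/35

The best approximation g ∈ W is the orthogonal projection of f onto W. Writing g = a_0 + a_1 x + a_2 x^2, the coefficients solve the normal equations G · a = b where
  G_{ij} = <φ_i, φ_j> and b_i = <f, φ_i>, with φ_0 = 1, φ_1 = x, φ_2 = x^2.
G =
  [2, 0, 2/3]
  [0, 2/3, 0]
  [2/3, 0, 2/5],
b = (4/15, -2/15, 4/35).
Solving gives a_0 = 3/35, a_1 = -1/5, a_2 = 1/7, so
  g(x) = x^2/7 - x/5 + 3/35.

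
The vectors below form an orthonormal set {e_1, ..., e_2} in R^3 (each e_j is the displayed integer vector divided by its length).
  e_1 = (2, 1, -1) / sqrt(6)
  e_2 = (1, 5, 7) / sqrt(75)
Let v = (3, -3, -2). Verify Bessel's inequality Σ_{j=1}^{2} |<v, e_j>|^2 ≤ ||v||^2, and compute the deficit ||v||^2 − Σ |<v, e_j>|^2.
Σ |<v, e_j>|^2 = 659/50; ||v||^2 = 22; deficit = 441/50

Write each e_j = u_j / sqrt(<u_j, u_j>) where u_j is the displayed integer vector. Then <v, e_j> = <v, u_j> / sqrt(<u_j, u_j>), so |<v, e_j>|^2 = <v, u_j>^2 / <u_j, u_j>.
Coefficients: <v, e_1> = 5/sqrt(6), <v, e_2> = -26/sqrt(75).
Square and sum: Σ |<v, e_j>|^2 = 659/50.
Compute ||v||^2 = v·v = 22.
Deficit = 22 − 659/50 = 441/50 ≥ 0, confirming Bessel's inequality. (The deficit equals ||v − Σ <v,e_j> e_j||^2, the squared distance from v to span{e_j}.)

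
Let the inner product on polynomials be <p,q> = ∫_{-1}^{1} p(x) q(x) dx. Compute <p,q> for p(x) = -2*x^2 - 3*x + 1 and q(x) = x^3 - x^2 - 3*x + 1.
<p,q> = 28/5

Expand the product: p(x)·q(x) = -2*x^5 - x^4 + 10*x^3 + 6*x^2 - 6*x + 1.
∫_{-1}^{1} of each monomial x^k gives [2/(k+1) if k even, 0 if k odd]. Integrating term-by-term (or equivalently evaluating the antiderivative F(x) = -x^6/3 - x^5/5 + 5*x^4/2 + 2*x^3 - 3*x^2 + x at the endpoints):
  F(1) − F(−1) = 59/30 − (-109/30) = 28/5.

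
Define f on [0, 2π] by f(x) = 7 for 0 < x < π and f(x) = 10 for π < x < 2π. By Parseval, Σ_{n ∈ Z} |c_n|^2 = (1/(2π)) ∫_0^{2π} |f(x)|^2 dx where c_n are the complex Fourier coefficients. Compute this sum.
Σ |c_n|^2 = 149/2

Parseval equates the L^2 energy of f (normalised by 1/(2π)) with the ℓ^2 sum of its Fourier coefficients: (1/(2π)) ∫_0^{2π} |f|^2 = Σ |c_n|^2.
Compute the left side: (1/(2π)) [∫_0^π 7^2 dx + ∫_π^{2π} 10^2 dx] = (1/(2π)) · (49π + 100π) = (49 + 100)/2 = 149/2.
So Σ_{n ∈ Z} |c_n|^2 = 149/2.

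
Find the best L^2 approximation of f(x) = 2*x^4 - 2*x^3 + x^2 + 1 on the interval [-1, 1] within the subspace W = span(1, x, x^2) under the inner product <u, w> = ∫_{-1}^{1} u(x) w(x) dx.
g(x) = 19*x^2/7 - 6*x/5 + 29/35

The best approximation g ∈ W is the orthogonal projection of f onto W. Writing g = a_0 + a_1 x + a_2 x^2, the coefficients solve the normal equations G · a = b where
  G_{ij} = <φ_i, φ_j> and b_i = <f, φ_i>, with φ_0 = 1, φ_1 = x, φ_2 = x^2.
G =
  [2, 0, 2/3]
  [0, 2/3, 0]
  [2/3, 0, 2/5],
b = (52/15, -4/5, 172/105).
Solving gives a_0 = 29/35, a_1 = -6/5, a_2 = 19/7, so
  g(x) = 19*x^2/7 - 6*x/5 + 29/35.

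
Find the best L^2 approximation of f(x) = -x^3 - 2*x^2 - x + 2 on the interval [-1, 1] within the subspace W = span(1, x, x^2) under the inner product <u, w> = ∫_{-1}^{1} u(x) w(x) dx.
g(x) = -2*x^2 - 8*x/5 + 2

The best approximation g ∈ W is the orthogonal projection of f onto W. Writing g = a_0 + a_1 x + a_2 x^2, the coefficients solve the normal equations G · a = b where
  G_{ij} = <φ_i, φ_j> and b_i = <f, φ_i>, with φ_0 = 1, φ_1 = x, φ_2 = x^2.
G =
  [2, 0, 2/3]
  [0, 2/3, 0]
  [2/3, 0, 2/5],
b = (8/3, -16/15, 8/15).
Solving gives a_0 = 2, a_1 = -8/5, a_2 = -2, so
  g(x) = -2*x^2 - 8*x/5 + 2.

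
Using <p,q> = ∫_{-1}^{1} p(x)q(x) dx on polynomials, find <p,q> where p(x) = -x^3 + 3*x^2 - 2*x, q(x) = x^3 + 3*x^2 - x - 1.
<p,q> = 236/105

Expand the product: p(x)·q(x) = -x^6 + 8*x^4 - 8*x^3 - x^2 + 2*x.
∫_{-1}^{1} of each monomial x^k gives [2/(k+1) if k even, 0 if k odd]. Integrating term-by-term (or equivalently evaluating the antiderivative F(x) = -x^7/7 + 8*x^5/5 - 2*x^4 - x^3/3 + x^2 at the endpoints):
  F(1) − F(−1) = 13/105 − (-223/105) = 236/105.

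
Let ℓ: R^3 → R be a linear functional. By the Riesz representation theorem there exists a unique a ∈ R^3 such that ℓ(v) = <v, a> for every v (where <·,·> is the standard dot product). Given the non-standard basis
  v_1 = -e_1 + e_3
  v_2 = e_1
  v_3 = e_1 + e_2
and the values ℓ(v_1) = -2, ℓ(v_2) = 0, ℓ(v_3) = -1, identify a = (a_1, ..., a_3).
a = (0, -1, -2)

Write a = (a_1, ..., a_3) in the standard basis. For each basis vector v_i, ℓ(v_i) = <v_i, a> is a linear equation in the a_j's. Collect the n equations into a matrix system V a = ℓ, where row i of V is v_i (expressed in the standard basis). Since V is invertible (lower-triangular with 1s on the diagonal, up to permutation), solve by back-substitution:
  V =
[[-1, 0, 1],
 [1, 0, 0],
 [1, 1, 0]]
  V a = (-2, 0, -1)
Solving gives a = (0, -1, -2).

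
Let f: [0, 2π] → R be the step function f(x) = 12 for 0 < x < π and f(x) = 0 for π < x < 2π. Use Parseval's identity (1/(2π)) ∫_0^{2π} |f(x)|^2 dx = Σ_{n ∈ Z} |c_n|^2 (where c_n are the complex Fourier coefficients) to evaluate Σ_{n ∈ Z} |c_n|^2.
Σ |c_n|^2 = 72

Parseval equates the L^2 energy of f (normalised by 1/(2π)) with the ℓ^2 sum of its Fourier coefficients: (1/(2π)) ∫_0^{2π} |f|^2 = Σ |c_n|^2.
Compute the left side: (1/(2π)) [∫_0^π 12^2 dx + ∫_π^{2π} 0^2 dx] = (1/(2π)) · (144π + 0π) = (144 + 0)/2 = 72.
So Σ_{n ∈ Z} |c_n|^2 = 72.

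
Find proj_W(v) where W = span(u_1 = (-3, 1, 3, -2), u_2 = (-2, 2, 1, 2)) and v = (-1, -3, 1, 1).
proj_W(v) = (0, -4/25, 3/25, -2/5)

Set up U = [u_1 | ... | u_2] ∈ R^(4×2). The projector onto W = col(U) is P = U (U^T U)^(-1) U^T.
Compute U^T U =
  [23, 7]
  [7, 13],
and U^T v = (1, -1).
Solve U^T U · c = U^T v for the coefficients: c = (2/25, -3/25). The projection is proj_W(v) = U c.
Check: (v - proj_W(v)) · u_1 = 0  (should be 0).
Check: (v - proj_W(v)) · u_2 = 0  (should be 0).
Result: proj_W(v) = (0, -4/25, 3/25, -2/5).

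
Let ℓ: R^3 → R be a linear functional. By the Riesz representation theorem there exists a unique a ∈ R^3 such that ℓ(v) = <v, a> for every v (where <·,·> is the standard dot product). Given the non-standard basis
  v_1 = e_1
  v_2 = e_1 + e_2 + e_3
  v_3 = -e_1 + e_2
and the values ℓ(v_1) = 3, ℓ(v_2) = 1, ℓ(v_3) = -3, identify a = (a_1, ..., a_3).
a = (3, 0, -2)

Write a = (a_1, ..., a_3) in the standard basis. For each basis vector v_i, ℓ(v_i) = <v_i, a> is a linear equation in the a_j's. Collect the n equations into a matrix system V a = ℓ, where row i of V is v_i (expressed in the standard basis). Since V is invertible (lower-triangular with 1s on the diagonal, up to permutation), solve by back-substitution:
  V =
[[1, 0, 0],
 [1, 1, 1],
 [-1, 1, 0]]
  V a = (3, 1, -3)
Solving gives a = (3, 0, -2).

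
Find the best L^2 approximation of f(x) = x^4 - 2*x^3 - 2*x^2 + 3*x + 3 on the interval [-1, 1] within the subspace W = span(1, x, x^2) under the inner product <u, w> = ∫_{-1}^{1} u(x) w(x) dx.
g(x) = -8*x^2/7 + 9*x/5 + 102/35

The best approximation g ∈ W is the orthogonal projection of f onto W. Writing g = a_0 + a_1 x + a_2 x^2, the coefficients solve the normal equations G · a = b where
  G_{ij} = <φ_i, φ_j> and b_i = <f, φ_i>, with φ_0 = 1, φ_1 = x, φ_2 = x^2.
G =
  [2, 0, 2/3]
  [0, 2/3, 0]
  [2/3, 0, 2/5],
b = (76/15, 6/5, 52/35).
Solving gives a_0 = 102/35, a_1 = 9/5, a_2 = -8/7, so
  g(x) = -8*x^2/7 + 9*x/5 + 102/35.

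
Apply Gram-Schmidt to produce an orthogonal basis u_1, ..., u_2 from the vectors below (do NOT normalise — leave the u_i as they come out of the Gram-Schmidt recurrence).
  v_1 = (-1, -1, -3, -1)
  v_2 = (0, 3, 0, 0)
Orthogonal basis:
  u_1 = (-1, -1, -3, -1)
  u_2 = (-1/4, 11/4, -3/4, -1/4)

Apply the Gram-Schmidt recurrence
  u_1 = v_1
  u_i = v_i − Σ_{j<i} ((v_i · u_j) / (u_j · u_j)) · u_j.

Step by step this gives:
  u_1 = (-1, -1, -3, -1)
  u_2 = (-1/4, 11/4, -3/4, -1/4)

Orthogonality check:
  u_2 · u_1 = 0 (should be 0)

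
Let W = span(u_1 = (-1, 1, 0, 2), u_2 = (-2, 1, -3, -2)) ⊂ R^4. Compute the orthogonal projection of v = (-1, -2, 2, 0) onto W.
proj_W(v) = (98/107, -61/107, 111/107, 26/107)

Set up U = [u_1 | ... | u_2] ∈ R^(4×2). The projector onto W = col(U) is P = U (U^T U)^(-1) U^T.
Compute U^T U =
  [6, -1]
  [-1, 18],
and U^T v = (-1, -6).
Solve U^T U · c = U^T v for the coefficients: c = (-24/107, -37/107). The projection is proj_W(v) = U c.
Check: (v - proj_W(v)) · u_1 = 0  (should be 0).
Check: (v - proj_W(v)) · u_2 = 0  (should be 0).
Result: proj_W(v) = (98/107, -61/107, 111/107, 26/107).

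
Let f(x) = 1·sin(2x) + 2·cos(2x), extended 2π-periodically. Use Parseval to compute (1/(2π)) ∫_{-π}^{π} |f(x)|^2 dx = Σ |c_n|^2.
Σ |c_n|^2 = 5/2

Expand |f|^2 and use orthogonality of {sin(nx), cos(mx)} on [-π, π]:
  ∫_{-π}^{π} sin(nx)^2 dx = π, ∫ cos(mx)^2 dx = π, and cross terms integrate to 0.
So ∫_{-π}^{π} f(x)^2 dx = 1^2 · π + 2^2 · π = (1 + 4)π.
Divide by 2π: (1 + 4)/2 = 5/2.
By Parseval, this equals Σ |c_n|^2.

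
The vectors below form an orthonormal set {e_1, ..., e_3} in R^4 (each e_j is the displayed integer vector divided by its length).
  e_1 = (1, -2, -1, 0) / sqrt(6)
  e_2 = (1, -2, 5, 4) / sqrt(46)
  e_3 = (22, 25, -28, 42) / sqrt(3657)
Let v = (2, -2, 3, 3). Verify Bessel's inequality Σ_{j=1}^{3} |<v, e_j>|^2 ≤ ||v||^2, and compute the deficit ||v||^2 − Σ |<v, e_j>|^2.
Σ |<v, e_j>|^2 = 1353/53; ||v||^2 = 26; deficit = 25/53

Write each e_j = u_j / sqrt(<u_j, u_j>) where u_j is the displayed integer vector. Then <v, e_j> = <v, u_j> / sqrt(<u_j, u_j>), so |<v, e_j>|^2 = <v, u_j>^2 / <u_j, u_j>.
Coefficients: <v, e_1> = 3/sqrt(6), <v, e_2> = 33/sqrt(46), <v, e_3> = 36/sqrt(3657).
Square and sum: Σ |<v, e_j>|^2 = 1353/53.
Compute ||v||^2 = v·v = 26.
Deficit = 26 − 1353/53 = 25/53 ≥ 0, confirming Bessel's inequality. (The deficit equals ||v − Σ <v,e_j> e_j||^2, the squared distance from v to span{e_j}.)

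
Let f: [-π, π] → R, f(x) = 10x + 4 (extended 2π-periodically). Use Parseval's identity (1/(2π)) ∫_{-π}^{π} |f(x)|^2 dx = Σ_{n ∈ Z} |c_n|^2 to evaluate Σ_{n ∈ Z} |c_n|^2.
Σ |c_n|^2 = 100π^2/3 + 16

Expand and integrate term by term over [-π, π]:
  ∫ (10x)^2 dx = 100·(2π^3/3); ∫ 2·10·(4)·x dx = 0 (odd integrand); ∫ 4^2 dx = 16·2π.
So (1/(2π)) ∫_{-π}^{π} (10x + 4)^2 dx = 100π^2/3 + 16 = 100π^2/3 + 16.
Parseval ⇒ Σ |c_n|^2 = 100π^2/3 + 16.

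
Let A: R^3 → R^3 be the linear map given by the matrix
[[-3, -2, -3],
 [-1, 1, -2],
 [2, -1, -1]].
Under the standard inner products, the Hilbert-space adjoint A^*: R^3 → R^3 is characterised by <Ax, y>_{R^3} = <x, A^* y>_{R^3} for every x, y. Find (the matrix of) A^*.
A^* = A^T =
[[-3, -1, 2],
 [-2, 1, -1],
 [-3, -2, -1]]

For real matrices with standard dot products, the defining identity <Ax, y> = <x, A^* y> gives (Ax)^T y = x^T (A^*) y, i.e. x^T A^T y = x^T (A^*) y. Since this holds for all x, y, we must have A^* = A^T. Therefore
A^* =
[[-3, -1, 2],
 [-2, 1, -1],
 [-3, -2, -1]].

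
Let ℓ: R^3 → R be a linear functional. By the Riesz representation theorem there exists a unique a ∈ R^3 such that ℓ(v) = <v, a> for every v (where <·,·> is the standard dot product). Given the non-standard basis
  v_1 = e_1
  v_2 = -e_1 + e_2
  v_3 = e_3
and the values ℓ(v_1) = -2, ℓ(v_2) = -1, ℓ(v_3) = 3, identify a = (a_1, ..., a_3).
a = (-2, -3, 3)

Write a = (a_1, ..., a_3) in the standard basis. For each basis vector v_i, ℓ(v_i) = <v_i, a> is a linear equation in the a_j's. Collect the n equations into a matrix system V a = ℓ, where row i of V is v_i (expressed in the standard basis). Since V is invertible (lower-triangular with 1s on the diagonal, up to permutation), solve by back-substitution:
  V =
[[1, 0, 0],
 [-1, 1, 0],
 [0, 0, 1]]
  V a = (-2, -1, 3)
Solving gives a = (-2, -3, 3).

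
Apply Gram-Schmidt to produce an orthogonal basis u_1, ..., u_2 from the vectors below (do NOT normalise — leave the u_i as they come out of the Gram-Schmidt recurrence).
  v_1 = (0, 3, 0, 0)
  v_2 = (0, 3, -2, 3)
Orthogonal basis:
  u_1 = (0, 3, 0, 0)
  u_2 = (0, 0, -2, 3)

Apply the Gram-Schmidt recurrence
  u_1 = v_1
  u_i = v_i − Σ_{j<i} ((v_i · u_j) / (u_j · u_j)) · u_j.

Step by step this gives:
  u_1 = (0, 3, 0, 0)
  u_2 = (0, 0, -2, 3)

Orthogonality check:
  u_2 · u_1 = 0 (should be 0)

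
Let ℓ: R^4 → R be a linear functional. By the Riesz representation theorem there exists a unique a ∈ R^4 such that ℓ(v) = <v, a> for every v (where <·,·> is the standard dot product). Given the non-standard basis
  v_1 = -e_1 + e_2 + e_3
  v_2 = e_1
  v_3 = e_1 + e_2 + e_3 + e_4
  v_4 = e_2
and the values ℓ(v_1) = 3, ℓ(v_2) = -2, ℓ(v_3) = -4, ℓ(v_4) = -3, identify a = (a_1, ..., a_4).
a = (-2, -3, 4, -3)

Write a = (a_1, ..., a_4) in the standard basis. For each basis vector v_i, ℓ(v_i) = <v_i, a> is a linear equation in the a_j's. Collect the n equations into a matrix system V a = ℓ, where row i of V is v_i (expressed in the standard basis). Since V is invertible (lower-triangular with 1s on the diagonal, up to permutation), solve by back-substitution:
  V =
[[-1, 1, 1, 0],
 [1, 0, 0, 0],
 [1, 1, 1, 1],
 [0, 1, 0, 0]]
  V a = (3, -2, -4, -3)
Solving gives a = (-2, -3, 4, -3).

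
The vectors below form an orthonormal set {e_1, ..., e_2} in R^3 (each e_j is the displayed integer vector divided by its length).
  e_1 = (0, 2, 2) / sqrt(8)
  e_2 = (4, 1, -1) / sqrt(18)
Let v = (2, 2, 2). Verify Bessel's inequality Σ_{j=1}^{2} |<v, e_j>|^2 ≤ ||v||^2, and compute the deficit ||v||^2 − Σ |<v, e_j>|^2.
Σ |<v, e_j>|^2 = 104/9; ||v||^2 = 12; deficit = 4/9

Write each e_j = u_j / sqrt(<u_j, u_j>) where u_j is the displayed integer vector. Then <v, e_j> = <v, u_j> / sqrt(<u_j, u_j>), so |<v, e_j>|^2 = <v, u_j>^2 / <u_j, u_j>.
Coefficients: <v, e_1> = 8/sqrt(8), <v, e_2> = 8/sqrt(18).
Square and sum: Σ |<v, e_j>|^2 = 104/9.
Compute ||v||^2 = v·v = 12.
Deficit = 12 − 104/9 = 4/9 ≥ 0, confirming Bessel's inequality. (The deficit equals ||v − Σ <v,e_j> e_j||^2, the squared distance from v to span{e_j}.)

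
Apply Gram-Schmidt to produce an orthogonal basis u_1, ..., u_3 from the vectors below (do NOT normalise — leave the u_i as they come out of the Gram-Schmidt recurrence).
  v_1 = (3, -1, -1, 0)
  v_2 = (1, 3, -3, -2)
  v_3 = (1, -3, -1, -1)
Orthogonal basis:
  u_1 = (3, -1, -1, 0)
  u_2 = (2/11, 36/11, -30/11, -2)
  u_3 = (-53/61, -100/61, -59/61, -88/61)

Apply the Gram-Schmidt recurrence
  u_1 = v_1
  u_i = v_i − Σ_{j<i} ((v_i · u_j) / (u_j · u_j)) · u_j.

Step by step this gives:
  u_1 = (3, -1, -1, 0)
  u_2 = (2/11, 36/11, -30/11, -2)
  u_3 = (-53/61, -100/61, -59/61, -88/61)

Orthogonality check:
  u_2 · u_1 = 0 (should be 0)
  u_3 · u_1 = 0 (should be 0)
  u_3 · u_2 = 0 (should be 0)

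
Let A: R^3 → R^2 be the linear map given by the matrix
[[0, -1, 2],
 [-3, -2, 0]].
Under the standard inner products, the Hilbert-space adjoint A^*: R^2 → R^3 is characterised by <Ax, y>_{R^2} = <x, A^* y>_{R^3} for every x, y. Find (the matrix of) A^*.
A^* = A^T =
[[0, -3],
 [-1, -2],
 [2, 0]]

For real matrices with standard dot products, the defining identity <Ax, y> = <x, A^* y> gives (Ax)^T y = x^T (A^*) y, i.e. x^T A^T y = x^T (A^*) y. Since this holds for all x, y, we must have A^* = A^T. Therefore
A^* =
[[0, -3],
 [-1, -2],
 [2, 0]].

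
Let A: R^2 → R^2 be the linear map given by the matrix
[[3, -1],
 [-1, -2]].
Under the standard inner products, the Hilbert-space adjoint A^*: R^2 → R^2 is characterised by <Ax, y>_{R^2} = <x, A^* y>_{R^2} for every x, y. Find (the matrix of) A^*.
A^* = A^T =
[[3, -1],
 [-1, -2]]

For real matrices with standard dot products, the defining identity <Ax, y> = <x, A^* y> gives (Ax)^T y = x^T (A^*) y, i.e. x^T A^T y = x^T (A^*) y. Since this holds for all x, y, we must have A^* = A^T. Therefore
A^* =
[[3, -1],
 [-1, -2]].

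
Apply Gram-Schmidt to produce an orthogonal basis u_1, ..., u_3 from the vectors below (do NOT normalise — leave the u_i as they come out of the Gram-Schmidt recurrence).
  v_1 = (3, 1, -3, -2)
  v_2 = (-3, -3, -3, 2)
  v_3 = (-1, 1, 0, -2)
Orthogonal basis:
  u_1 = (3, 1, -3, -2)
  u_2 = (-48/23, -62/23, -90/23, 32/23)
  u_3 = (-125/83, 99/166, -33/166, -138/83)

Apply the Gram-Schmidt recurrence
  u_1 = v_1
  u_i = v_i − Σ_{j<i} ((v_i · u_j) / (u_j · u_j)) · u_j.

Step by step this gives:
  u_1 = (3, 1, -3, -2)
  u_2 = (-48/23, -62/23, -90/23, 32/23)
  u_3 = (-125/83, 99/166, -33/166, -138/83)

Orthogonality check:
  u_2 · u_1 = 0 (should be 0)
  u_3 · u_1 = 0 (should be 0)
  u_3 · u_2 = 0 (should be 0)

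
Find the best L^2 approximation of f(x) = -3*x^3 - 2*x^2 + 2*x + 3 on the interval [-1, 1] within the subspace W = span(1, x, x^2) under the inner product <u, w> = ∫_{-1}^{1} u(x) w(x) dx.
g(x) = -2*x^2 + x/5 + 3

The best approximation g ∈ W is the orthogonal projection of f onto W. Writing g = a_0 + a_1 x + a_2 x^2, the coefficients solve the normal equations G · a = b where
  G_{ij} = <φ_i, φ_j> and b_i = <f, φ_i>, with φ_0 = 1, φ_1 = x, φ_2 = x^2.
G =
  [2, 0, 2/3]
  [0, 2/3, 0]
  [2/3, 0, 2/5],
b = (14/3, 2/15, 6/5).
Solving gives a_0 = 3, a_1 = 1/5, a_2 = -2, so
  g(x) = -2*x^2 + x/5 + 3.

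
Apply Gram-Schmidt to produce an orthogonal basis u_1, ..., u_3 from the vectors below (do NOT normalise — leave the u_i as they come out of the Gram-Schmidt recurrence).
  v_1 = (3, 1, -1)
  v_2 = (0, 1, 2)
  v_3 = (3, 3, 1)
Orthogonal basis:
  u_1 = (3, 1, -1)
  u_2 = (3/11, 12/11, 21/11)
  u_3 = (-1/3, 2/3, -1/3)

Apply the Gram-Schmidt recurrence
  u_1 = v_1
  u_i = v_i − Σ_{j<i} ((v_i · u_j) / (u_j · u_j)) · u_j.

Step by step this gives:
  u_1 = (3, 1, -1)
  u_2 = (3/11, 12/11, 21/11)
  u_3 = (-1/3, 2/3, -1/3)

Orthogonality check:
  u_2 · u_1 = 0 (should be 0)
  u_3 · u_1 = 0 (should be 0)
  u_3 · u_2 = 0 (should be 0)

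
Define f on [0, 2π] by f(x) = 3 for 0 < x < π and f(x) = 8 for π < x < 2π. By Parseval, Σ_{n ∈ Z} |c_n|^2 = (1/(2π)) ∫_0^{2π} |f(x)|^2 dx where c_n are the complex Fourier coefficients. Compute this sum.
Σ |c_n|^2 = 73/2

Parseval equates the L^2 energy of f (normalised by 1/(2π)) with the ℓ^2 sum of its Fourier coefficients: (1/(2π)) ∫_0^{2π} |f|^2 = Σ |c_n|^2.
Compute the left side: (1/(2π)) [∫_0^π 3^2 dx + ∫_π^{2π} 8^2 dx] = (1/(2π)) · (9π + 64π) = (9 + 64)/2 = 73/2.
So Σ_{n ∈ Z} |c_n|^2 = 73/2.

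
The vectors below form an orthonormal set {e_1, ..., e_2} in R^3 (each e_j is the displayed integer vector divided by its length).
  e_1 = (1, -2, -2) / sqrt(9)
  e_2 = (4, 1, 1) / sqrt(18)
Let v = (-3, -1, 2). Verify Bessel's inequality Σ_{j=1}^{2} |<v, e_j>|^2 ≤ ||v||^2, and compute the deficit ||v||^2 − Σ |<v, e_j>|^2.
Σ |<v, e_j>|^2 = 19/2; ||v||^2 = 14; deficit = 9/2

Write each e_j = u_j / sqrt(<u_j, u_j>) where u_j is the displayed integer vector. Then <v, e_j> = <v, u_j> / sqrt(<u_j, u_j>), so |<v, e_j>|^2 = <v, u_j>^2 / <u_j, u_j>.
Coefficients: <v, e_1> = -5/sqrt(9), <v, e_2> = -11/sqrt(18).
Square and sum: Σ |<v, e_j>|^2 = 19/2.
Compute ||v||^2 = v·v = 14.
Deficit = 14 − 19/2 = 9/2 ≥ 0, confirming Bessel's inequality. (The deficit equals ||v − Σ <v,e_j> e_j||^2, the squared distance from v to span{e_j}.)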